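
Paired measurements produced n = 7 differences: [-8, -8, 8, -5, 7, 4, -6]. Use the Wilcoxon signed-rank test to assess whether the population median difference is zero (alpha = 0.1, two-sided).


Step 1: Drop any zero differences (none here) and take |d_i|.
|d| = [8, 8, 8, 5, 7, 4, 6]
Step 2: Midrank |d_i| (ties get averaged ranks).
ranks: |8|->6, |8|->6, |8|->6, |5|->2, |7|->4, |4|->1, |6|->3
Step 3: Attach original signs; sum ranks with positive sign and with negative sign.
W+ = 6 + 4 + 1 = 11
W- = 6 + 6 + 2 + 3 = 17
(Check: W+ + W- = 28 should equal n(n+1)/2 = 28.)
Step 4: Test statistic W = min(W+, W-) = 11.
Step 5: Ties in |d|, so use the tie-corrected normal approximation.
        E[W] = n(n+1)/4 = 7*8/4 = 14.
        Tie groups: |d|=8 (t=3); sum(t^3 - t) = 24.
        Var[W] = n(n+1)(2n+1)/24 - sum(t^3-t)/48 = 840/24 - 24/48 = 34.5.
        z = (W - E[W]) / sqrt(Var[W]) = (11 - 14) / 5.8737 = -0.5108.
        Two-sided p = 2*Phi(z) = 0.609523.
Step 6: alpha = 0.1. fail to reject H0.

W+ = 11, W- = 17, W = min = 11, p = 0.609523, fail to reject H0.


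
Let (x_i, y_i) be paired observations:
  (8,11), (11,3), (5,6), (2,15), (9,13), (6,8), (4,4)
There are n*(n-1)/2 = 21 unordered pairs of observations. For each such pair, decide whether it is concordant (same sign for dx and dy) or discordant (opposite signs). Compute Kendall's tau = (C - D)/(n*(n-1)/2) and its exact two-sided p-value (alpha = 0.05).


Step 1: Enumerate the 21 unordered pairs (i,j) with i<j and classify each by sign(x_j-x_i) * sign(y_j-y_i).
  (1,2):dx=+3,dy=-8->D; (1,3):dx=-3,dy=-5->C; (1,4):dx=-6,dy=+4->D; (1,5):dx=+1,dy=+2->C
  (1,6):dx=-2,dy=-3->C; (1,7):dx=-4,dy=-7->C; (2,3):dx=-6,dy=+3->D; (2,4):dx=-9,dy=+12->D
  (2,5):dx=-2,dy=+10->D; (2,6):dx=-5,dy=+5->D; (2,7):dx=-7,dy=+1->D; (3,4):dx=-3,dy=+9->D
  (3,5):dx=+4,dy=+7->C; (3,6):dx=+1,dy=+2->C; (3,7):dx=-1,dy=-2->C; (4,5):dx=+7,dy=-2->D
  (4,6):dx=+4,dy=-7->D; (4,7):dx=+2,dy=-11->D; (5,6):dx=-3,dy=-5->C; (5,7):dx=-5,dy=-9->C
  (6,7):dx=-2,dy=-4->C
Step 2: C = 10, D = 11, total pairs = 21.
Step 3: tau = (C - D)/(n(n-1)/2) = (10 - 11)/21 = -0.047619.
Step 4: Exact two-sided p-value (enumerate n! = 5040 permutations of y under H0): p = 1.000000.
Step 5: alpha = 0.05. fail to reject H0.

tau_b = -0.0476 (C=10, D=11), p = 1.000000, fail to reject H0.


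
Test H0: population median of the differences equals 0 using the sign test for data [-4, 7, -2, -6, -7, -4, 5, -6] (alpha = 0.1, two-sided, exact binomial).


Step 1: Discard zero differences. Original n = 8; n_eff = number of nonzero differences = 8.
Nonzero differences (with sign): -4, +7, -2, -6, -7, -4, +5, -6
Step 2: Count signs: positive = 2, negative = 6.
Step 3: Under H0: P(positive) = 0.5, so the number of positives S ~ Bin(8, 0.5).
Step 4: Two-sided exact p-value = sum of Bin(8,0.5) probabilities at or below the observed probability = 0.289062.
Step 5: alpha = 0.1. fail to reject H0.

n_eff = 8, pos = 2, neg = 6, p = 0.289062, fail to reject H0.


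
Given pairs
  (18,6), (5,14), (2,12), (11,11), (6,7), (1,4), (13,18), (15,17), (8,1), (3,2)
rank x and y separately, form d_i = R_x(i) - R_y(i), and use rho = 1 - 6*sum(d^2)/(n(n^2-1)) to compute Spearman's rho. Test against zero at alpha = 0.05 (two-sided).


Step 1: Rank x and y separately (midranks; no ties here).
rank(x): 18->10, 5->4, 2->2, 11->7, 6->5, 1->1, 13->8, 15->9, 8->6, 3->3
rank(y): 6->4, 14->8, 12->7, 11->6, 7->5, 4->3, 18->10, 17->9, 1->1, 2->2
Step 2: d_i = R_x(i) - R_y(i); compute d_i^2.
  (10-4)^2=36, (4-8)^2=16, (2-7)^2=25, (7-6)^2=1, (5-5)^2=0, (1-3)^2=4, (8-10)^2=4, (9-9)^2=0, (6-1)^2=25, (3-2)^2=1
sum(d^2) = 112.
Step 3: rho = 1 - 6*112 / (10*(10^2 - 1)) = 1 - 672/990 = 0.321212.
Step 4: Under H0, t = rho * sqrt((n-2)/(1-rho^2)) = 0.9594 ~ t(8).
Step 5: Two-sided p-value from the t-distribution with 8 df = 0.365468.
Step 6: alpha = 0.05. fail to reject H0.

rho = 0.3212, p = 0.365468, fail to reject H0 at alpha = 0.05.


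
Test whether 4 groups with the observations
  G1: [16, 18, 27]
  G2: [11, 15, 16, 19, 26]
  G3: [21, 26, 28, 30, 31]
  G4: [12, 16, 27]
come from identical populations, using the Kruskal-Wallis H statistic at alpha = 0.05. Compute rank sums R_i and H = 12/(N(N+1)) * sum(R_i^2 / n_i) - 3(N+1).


Step 1: Combine all N = 16 observations and assign midranks.
sorted (value, group, rank): (11,G2,1), (12,G4,2), (15,G2,3), (16,G1,5), (16,G2,5), (16,G4,5), (18,G1,7), (19,G2,8), (21,G3,9), (26,G2,10.5), (26,G3,10.5), (27,G1,12.5), (27,G4,12.5), (28,G3,14), (30,G3,15), (31,G3,16)
Step 2: Sum ranks within each group.
R_1 = 24.5 (n_1 = 3)
R_2 = 27.5 (n_2 = 5)
R_3 = 64.5 (n_3 = 5)
R_4 = 19.5 (n_4 = 3)
Step 3: H = 12/(N(N+1)) * sum(R_i^2/n_i) - 3(N+1)
     = 12/(16*17) * (24.5^2/3 + 27.5^2/5 + 64.5^2/5 + 19.5^2/3) - 3*17
     = 0.044118 * 1310.13 - 51
     = 6.800000.
Step 4: Ties present; correction factor C = 1 - 36/(16^3 - 16) = 0.991176. Corrected H = 6.800000 / 0.991176 = 6.860534.
Step 5: Under H0, H ~ chi^2(3); p-value = 0.076478.
Step 6: alpha = 0.05. fail to reject H0.

H = 6.8605, df = 3, p = 0.076478, fail to reject H0.


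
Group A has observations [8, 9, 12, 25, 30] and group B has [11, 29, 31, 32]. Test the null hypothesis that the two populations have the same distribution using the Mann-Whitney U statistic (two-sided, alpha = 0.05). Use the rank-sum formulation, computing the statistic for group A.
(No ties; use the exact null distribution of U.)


Step 1: Combine and sort all 9 observations; assign midranks.
sorted (value, group): (8,X), (9,X), (11,Y), (12,X), (25,X), (29,Y), (30,X), (31,Y), (32,Y)
ranks: 8->1, 9->2, 11->3, 12->4, 25->5, 29->6, 30->7, 31->8, 32->9
Step 2: Rank sum for X: R1 = 1 + 2 + 4 + 5 + 7 = 19.
Step 3: U_X = R1 - n1(n1+1)/2 = 19 - 5*6/2 = 19 - 15 = 4.
       U_Y = n1*n2 - U_X = 20 - 4 = 16.
Step 4: No ties, so the exact null distribution of U (based on enumerating the C(9,5) = 126 equally likely rank assignments) gives the two-sided p-value.
Step 5: p-value = 0.190476; compare to alpha = 0.05. fail to reject H0.

U_X = 4, p = 0.190476, fail to reject H0 at alpha = 0.05.


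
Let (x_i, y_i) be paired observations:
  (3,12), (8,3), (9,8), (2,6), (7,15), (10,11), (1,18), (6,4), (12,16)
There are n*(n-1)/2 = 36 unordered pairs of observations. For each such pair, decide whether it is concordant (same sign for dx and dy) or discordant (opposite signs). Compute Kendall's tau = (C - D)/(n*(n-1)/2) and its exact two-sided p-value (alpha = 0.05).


Step 1: Enumerate the 36 unordered pairs (i,j) with i<j and classify each by sign(x_j-x_i) * sign(y_j-y_i).
  (1,2):dx=+5,dy=-9->D; (1,3):dx=+6,dy=-4->D; (1,4):dx=-1,dy=-6->C; (1,5):dx=+4,dy=+3->C
  (1,6):dx=+7,dy=-1->D; (1,7):dx=-2,dy=+6->D; (1,8):dx=+3,dy=-8->D; (1,9):dx=+9,dy=+4->C
  (2,3):dx=+1,dy=+5->C; (2,4):dx=-6,dy=+3->D; (2,5):dx=-1,dy=+12->D; (2,6):dx=+2,dy=+8->C
  (2,7):dx=-7,dy=+15->D; (2,8):dx=-2,dy=+1->D; (2,9):dx=+4,dy=+13->C; (3,4):dx=-7,dy=-2->C
  (3,5):dx=-2,dy=+7->D; (3,6):dx=+1,dy=+3->C; (3,7):dx=-8,dy=+10->D; (3,8):dx=-3,dy=-4->C
  (3,9):dx=+3,dy=+8->C; (4,5):dx=+5,dy=+9->C; (4,6):dx=+8,dy=+5->C; (4,7):dx=-1,dy=+12->D
  (4,8):dx=+4,dy=-2->D; (4,9):dx=+10,dy=+10->C; (5,6):dx=+3,dy=-4->D; (5,7):dx=-6,dy=+3->D
  (5,8):dx=-1,dy=-11->C; (5,9):dx=+5,dy=+1->C; (6,7):dx=-9,dy=+7->D; (6,8):dx=-4,dy=-7->C
  (6,9):dx=+2,dy=+5->C; (7,8):dx=+5,dy=-14->D; (7,9):dx=+11,dy=-2->D; (8,9):dx=+6,dy=+12->C
Step 2: C = 18, D = 18, total pairs = 36.
Step 3: tau = (C - D)/(n(n-1)/2) = (18 - 18)/36 = 0.000000.
Step 4: Exact two-sided p-value (enumerate n! = 362880 permutations of y under H0): p = 1.000000.
Step 5: alpha = 0.05. fail to reject H0.

tau_b = 0.0000 (C=18, D=18), p = 1.000000, fail to reject H0.


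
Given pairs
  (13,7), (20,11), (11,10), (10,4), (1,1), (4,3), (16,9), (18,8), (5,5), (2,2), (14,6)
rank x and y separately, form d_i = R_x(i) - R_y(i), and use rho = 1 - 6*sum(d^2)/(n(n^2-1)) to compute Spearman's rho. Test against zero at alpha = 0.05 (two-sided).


Step 1: Rank x and y separately (midranks; no ties here).
rank(x): 13->7, 20->11, 11->6, 10->5, 1->1, 4->3, 16->9, 18->10, 5->4, 2->2, 14->8
rank(y): 7->7, 11->11, 10->10, 4->4, 1->1, 3->3, 9->9, 8->8, 5->5, 2->2, 6->6
Step 2: d_i = R_x(i) - R_y(i); compute d_i^2.
  (7-7)^2=0, (11-11)^2=0, (6-10)^2=16, (5-4)^2=1, (1-1)^2=0, (3-3)^2=0, (9-9)^2=0, (10-8)^2=4, (4-5)^2=1, (2-2)^2=0, (8-6)^2=4
sum(d^2) = 26.
Step 3: rho = 1 - 6*26 / (11*(11^2 - 1)) = 1 - 156/1320 = 0.881818.
Step 4: Under H0, t = rho * sqrt((n-2)/(1-rho^2)) = 5.6097 ~ t(9).
Step 5: Two-sided p-value from the t-distribution with 9 df = 0.000330.
Step 6: alpha = 0.05. reject H0.

rho = 0.8818, p = 0.000330, reject H0 at alpha = 0.05.


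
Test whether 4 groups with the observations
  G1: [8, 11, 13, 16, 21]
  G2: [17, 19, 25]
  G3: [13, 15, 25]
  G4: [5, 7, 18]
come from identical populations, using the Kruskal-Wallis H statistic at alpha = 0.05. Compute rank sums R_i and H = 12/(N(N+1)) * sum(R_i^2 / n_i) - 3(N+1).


Step 1: Combine all N = 14 observations and assign midranks.
sorted (value, group, rank): (5,G4,1), (7,G4,2), (8,G1,3), (11,G1,4), (13,G1,5.5), (13,G3,5.5), (15,G3,7), (16,G1,8), (17,G2,9), (18,G4,10), (19,G2,11), (21,G1,12), (25,G2,13.5), (25,G3,13.5)
Step 2: Sum ranks within each group.
R_1 = 32.5 (n_1 = 5)
R_2 = 33.5 (n_2 = 3)
R_3 = 26 (n_3 = 3)
R_4 = 13 (n_4 = 3)
Step 3: H = 12/(N(N+1)) * sum(R_i^2/n_i) - 3(N+1)
     = 12/(14*15) * (32.5^2/5 + 33.5^2/3 + 26^2/3 + 13^2/3) - 3*15
     = 0.057143 * 867 - 45
     = 4.542857.
Step 4: Ties present; correction factor C = 1 - 12/(14^3 - 14) = 0.995604. Corrected H = 4.542857 / 0.995604 = 4.562914.
Step 5: Under H0, H ~ chi^2(3); p-value = 0.206747.
Step 6: alpha = 0.05. fail to reject H0.

H = 4.5629, df = 3, p = 0.206747, fail to reject H0.


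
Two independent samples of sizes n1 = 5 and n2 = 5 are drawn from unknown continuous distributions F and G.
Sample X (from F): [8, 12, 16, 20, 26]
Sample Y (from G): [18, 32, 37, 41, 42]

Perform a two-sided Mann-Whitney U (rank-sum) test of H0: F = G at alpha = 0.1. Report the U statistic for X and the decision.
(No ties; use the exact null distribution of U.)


Step 1: Combine and sort all 10 observations; assign midranks.
sorted (value, group): (8,X), (12,X), (16,X), (18,Y), (20,X), (26,X), (32,Y), (37,Y), (41,Y), (42,Y)
ranks: 8->1, 12->2, 16->3, 18->4, 20->5, 26->6, 32->7, 37->8, 41->9, 42->10
Step 2: Rank sum for X: R1 = 1 + 2 + 3 + 5 + 6 = 17.
Step 3: U_X = R1 - n1(n1+1)/2 = 17 - 5*6/2 = 17 - 15 = 2.
       U_Y = n1*n2 - U_X = 25 - 2 = 23.
Step 4: No ties, so the exact null distribution of U (based on enumerating the C(10,5) = 252 equally likely rank assignments) gives the two-sided p-value.
Step 5: p-value = 0.031746; compare to alpha = 0.1. reject H0.

U_X = 2, p = 0.031746, reject H0 at alpha = 0.1.


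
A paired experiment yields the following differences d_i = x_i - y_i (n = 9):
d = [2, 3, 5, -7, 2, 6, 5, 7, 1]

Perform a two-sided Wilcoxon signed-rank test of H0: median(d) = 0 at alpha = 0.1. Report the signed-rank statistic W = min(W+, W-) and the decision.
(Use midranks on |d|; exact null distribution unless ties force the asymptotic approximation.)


Step 1: Drop any zero differences (none here) and take |d_i|.
|d| = [2, 3, 5, 7, 2, 6, 5, 7, 1]
Step 2: Midrank |d_i| (ties get averaged ranks).
ranks: |2|->2.5, |3|->4, |5|->5.5, |7|->8.5, |2|->2.5, |6|->7, |5|->5.5, |7|->8.5, |1|->1
Step 3: Attach original signs; sum ranks with positive sign and with negative sign.
W+ = 2.5 + 4 + 5.5 + 2.5 + 7 + 5.5 + 8.5 + 1 = 36.5
W- = 8.5 = 8.5
(Check: W+ + W- = 45 should equal n(n+1)/2 = 45.)
Step 4: Test statistic W = min(W+, W-) = 8.5.
Step 5: Ties in |d|, so use the tie-corrected normal approximation.
        E[W] = n(n+1)/4 = 9*10/4 = 22.5.
        Tie groups: |d|=2 (t=2), |d|=5 (t=2), |d|=7 (t=2); sum(t^3 - t) = 18.
        Var[W] = n(n+1)(2n+1)/24 - sum(t^3-t)/48 = 1710/24 - 18/48 = 70.875.
        z = (W - E[W]) / sqrt(Var[W]) = (8.5 - 22.5) / 8.4187 = -1.6630.
        Two-sided p = 2*Phi(z) = 0.096321.
Step 6: alpha = 0.1. reject H0.

W+ = 36.5, W- = 8.5, W = min = 8.5, p = 0.096321, reject H0.


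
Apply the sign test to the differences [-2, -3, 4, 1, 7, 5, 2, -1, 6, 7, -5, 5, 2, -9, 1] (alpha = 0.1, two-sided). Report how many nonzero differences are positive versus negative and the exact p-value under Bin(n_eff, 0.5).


Step 1: Discard zero differences. Original n = 15; n_eff = number of nonzero differences = 15.
Nonzero differences (with sign): -2, -3, +4, +1, +7, +5, +2, -1, +6, +7, -5, +5, +2, -9, +1
Step 2: Count signs: positive = 10, negative = 5.
Step 3: Under H0: P(positive) = 0.5, so the number of positives S ~ Bin(15, 0.5).
Step 4: Two-sided exact p-value = sum of Bin(15,0.5) probabilities at or below the observed probability = 0.301758.
Step 5: alpha = 0.1. fail to reject H0.

n_eff = 15, pos = 10, neg = 5, p = 0.301758, fail to reject H0.


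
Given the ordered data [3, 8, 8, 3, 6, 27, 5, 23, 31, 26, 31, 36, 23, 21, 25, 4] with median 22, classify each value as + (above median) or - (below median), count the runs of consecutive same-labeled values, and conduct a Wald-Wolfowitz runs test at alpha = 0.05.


Step 1: Compute median = 22; label A = above, B = below.
Labels in order: BBBBBABAAAAAABAB  (n_A = 8, n_B = 8)
Step 2: Count runs R = 7.
Step 3: Under H0 (random ordering), E[R] = 2*n_A*n_B/(n_A+n_B) + 1 = 2*8*8/16 + 1 = 9.0000.
        Var[R] = 2*n_A*n_B*(2*n_A*n_B - n_A - n_B) / ((n_A+n_B)^2 * (n_A+n_B-1)) = 14336/3840 = 3.7333.
        SD[R] = 1.9322.
Step 4: Continuity-corrected z = (R + 0.5 - E[R]) / SD[R] = (7 + 0.5 - 9.0000) / 1.9322 = -0.7763.
Step 5: Two-sided p-value via normal approximation = 2*(1 - Phi(|z|)) = 0.437558.
Step 6: alpha = 0.05. fail to reject H0.

R = 7, z = -0.7763, p = 0.437558, fail to reject H0.


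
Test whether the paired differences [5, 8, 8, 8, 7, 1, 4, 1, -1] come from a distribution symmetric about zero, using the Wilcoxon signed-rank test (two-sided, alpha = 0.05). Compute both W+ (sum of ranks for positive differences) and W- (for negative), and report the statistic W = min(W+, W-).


Step 1: Drop any zero differences (none here) and take |d_i|.
|d| = [5, 8, 8, 8, 7, 1, 4, 1, 1]
Step 2: Midrank |d_i| (ties get averaged ranks).
ranks: |5|->5, |8|->8, |8|->8, |8|->8, |7|->6, |1|->2, |4|->4, |1|->2, |1|->2
Step 3: Attach original signs; sum ranks with positive sign and with negative sign.
W+ = 5 + 8 + 8 + 8 + 6 + 2 + 4 + 2 = 43
W- = 2 = 2
(Check: W+ + W- = 45 should equal n(n+1)/2 = 45.)
Step 4: Test statistic W = min(W+, W-) = 2.
Step 5: Ties in |d|, so use the tie-corrected normal approximation.
        E[W] = n(n+1)/4 = 9*10/4 = 22.5.
        Tie groups: |d|=1 (t=3), |d|=8 (t=3); sum(t^3 - t) = 48.
        Var[W] = n(n+1)(2n+1)/24 - sum(t^3-t)/48 = 1710/24 - 48/48 = 70.25.
        z = (W - E[W]) / sqrt(Var[W]) = (2 - 22.5) / 8.3815 = -2.4459.
        Two-sided p = 2*Phi(z) = 0.014451.
Step 6: alpha = 0.05. reject H0.

W+ = 43, W- = 2, W = min = 2, p = 0.014451, reject H0.


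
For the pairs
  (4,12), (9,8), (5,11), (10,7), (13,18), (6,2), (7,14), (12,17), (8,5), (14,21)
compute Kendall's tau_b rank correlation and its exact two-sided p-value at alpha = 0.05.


Step 1: Enumerate the 45 unordered pairs (i,j) with i<j and classify each by sign(x_j-x_i) * sign(y_j-y_i).
  (1,2):dx=+5,dy=-4->D; (1,3):dx=+1,dy=-1->D; (1,4):dx=+6,dy=-5->D; (1,5):dx=+9,dy=+6->C
  (1,6):dx=+2,dy=-10->D; (1,7):dx=+3,dy=+2->C; (1,8):dx=+8,dy=+5->C; (1,9):dx=+4,dy=-7->D
  (1,10):dx=+10,dy=+9->C; (2,3):dx=-4,dy=+3->D; (2,4):dx=+1,dy=-1->D; (2,5):dx=+4,dy=+10->C
  (2,6):dx=-3,dy=-6->C; (2,7):dx=-2,dy=+6->D; (2,8):dx=+3,dy=+9->C; (2,9):dx=-1,dy=-3->C
  (2,10):dx=+5,dy=+13->C; (3,4):dx=+5,dy=-4->D; (3,5):dx=+8,dy=+7->C; (3,6):dx=+1,dy=-9->D
  (3,7):dx=+2,dy=+3->C; (3,8):dx=+7,dy=+6->C; (3,9):dx=+3,dy=-6->D; (3,10):dx=+9,dy=+10->C
  (4,5):dx=+3,dy=+11->C; (4,6):dx=-4,dy=-5->C; (4,7):dx=-3,dy=+7->D; (4,8):dx=+2,dy=+10->C
  (4,9):dx=-2,dy=-2->C; (4,10):dx=+4,dy=+14->C; (5,6):dx=-7,dy=-16->C; (5,7):dx=-6,dy=-4->C
  (5,8):dx=-1,dy=-1->C; (5,9):dx=-5,dy=-13->C; (5,10):dx=+1,dy=+3->C; (6,7):dx=+1,dy=+12->C
  (6,8):dx=+6,dy=+15->C; (6,9):dx=+2,dy=+3->C; (6,10):dx=+8,dy=+19->C; (7,8):dx=+5,dy=+3->C
  (7,9):dx=+1,dy=-9->D; (7,10):dx=+7,dy=+7->C; (8,9):dx=-4,dy=-12->C; (8,10):dx=+2,dy=+4->C
  (9,10):dx=+6,dy=+16->C
Step 2: C = 32, D = 13, total pairs = 45.
Step 3: tau = (C - D)/(n(n-1)/2) = (32 - 13)/45 = 0.422222.
Step 4: Exact two-sided p-value (enumerate n! = 3628800 permutations of y under H0): p = 0.108313.
Step 5: alpha = 0.05. fail to reject H0.

tau_b = 0.4222 (C=32, D=13), p = 0.108313, fail to reject H0.


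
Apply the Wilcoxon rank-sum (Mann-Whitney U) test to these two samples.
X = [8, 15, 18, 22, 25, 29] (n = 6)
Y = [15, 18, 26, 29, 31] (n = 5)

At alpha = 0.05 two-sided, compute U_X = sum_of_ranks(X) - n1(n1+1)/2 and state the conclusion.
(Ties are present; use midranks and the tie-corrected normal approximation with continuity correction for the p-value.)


Step 1: Combine and sort all 11 observations; assign midranks.
sorted (value, group): (8,X), (15,X), (15,Y), (18,X), (18,Y), (22,X), (25,X), (26,Y), (29,X), (29,Y), (31,Y)
ranks: 8->1, 15->2.5, 15->2.5, 18->4.5, 18->4.5, 22->6, 25->7, 26->8, 29->9.5, 29->9.5, 31->11
Step 2: Rank sum for X: R1 = 1 + 2.5 + 4.5 + 6 + 7 + 9.5 = 30.5.
Step 3: U_X = R1 - n1(n1+1)/2 = 30.5 - 6*7/2 = 30.5 - 21 = 9.5.
       U_Y = n1*n2 - U_X = 30 - 9.5 = 20.5.
Step 4: Ties are present, so use the tie-corrected normal approximation (with continuity correction) for the p-value.
Step 5: p-value = 0.358012; compare to alpha = 0.05. fail to reject H0.

U_X = 9.5, p = 0.358012, fail to reject H0 at alpha = 0.05.


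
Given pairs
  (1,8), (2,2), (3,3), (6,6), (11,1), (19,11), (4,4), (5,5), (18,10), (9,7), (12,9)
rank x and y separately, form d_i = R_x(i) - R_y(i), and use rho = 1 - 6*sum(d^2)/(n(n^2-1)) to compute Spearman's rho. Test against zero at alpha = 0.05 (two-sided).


Step 1: Rank x and y separately (midranks; no ties here).
rank(x): 1->1, 2->2, 3->3, 6->6, 11->8, 19->11, 4->4, 5->5, 18->10, 9->7, 12->9
rank(y): 8->8, 2->2, 3->3, 6->6, 1->1, 11->11, 4->4, 5->5, 10->10, 7->7, 9->9
Step 2: d_i = R_x(i) - R_y(i); compute d_i^2.
  (1-8)^2=49, (2-2)^2=0, (3-3)^2=0, (6-6)^2=0, (8-1)^2=49, (11-11)^2=0, (4-4)^2=0, (5-5)^2=0, (10-10)^2=0, (7-7)^2=0, (9-9)^2=0
sum(d^2) = 98.
Step 3: rho = 1 - 6*98 / (11*(11^2 - 1)) = 1 - 588/1320 = 0.554545.
Step 4: Under H0, t = rho * sqrt((n-2)/(1-rho^2)) = 1.9992 ~ t(9).
Step 5: Two-sided p-value from the t-distribution with 9 df = 0.076652.
Step 6: alpha = 0.05. fail to reject H0.

rho = 0.5545, p = 0.076652, fail to reject H0 at alpha = 0.05.


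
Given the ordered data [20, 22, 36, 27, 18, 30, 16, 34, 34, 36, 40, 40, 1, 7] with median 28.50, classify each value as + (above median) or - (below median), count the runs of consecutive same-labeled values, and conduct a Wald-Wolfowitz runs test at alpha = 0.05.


Step 1: Compute median = 28.50; label A = above, B = below.
Labels in order: BBABBABAAAAABB  (n_A = 7, n_B = 7)
Step 2: Count runs R = 7.
Step 3: Under H0 (random ordering), E[R] = 2*n_A*n_B/(n_A+n_B) + 1 = 2*7*7/14 + 1 = 8.0000.
        Var[R] = 2*n_A*n_B*(2*n_A*n_B - n_A - n_B) / ((n_A+n_B)^2 * (n_A+n_B-1)) = 8232/2548 = 3.2308.
        SD[R] = 1.7974.
Step 4: Continuity-corrected z = (R + 0.5 - E[R]) / SD[R] = (7 + 0.5 - 8.0000) / 1.7974 = -0.2782.
Step 5: Two-sided p-value via normal approximation = 2*(1 - Phi(|z|)) = 0.780879.
Step 6: alpha = 0.05. fail to reject H0.

R = 7, z = -0.2782, p = 0.780879, fail to reject H0.


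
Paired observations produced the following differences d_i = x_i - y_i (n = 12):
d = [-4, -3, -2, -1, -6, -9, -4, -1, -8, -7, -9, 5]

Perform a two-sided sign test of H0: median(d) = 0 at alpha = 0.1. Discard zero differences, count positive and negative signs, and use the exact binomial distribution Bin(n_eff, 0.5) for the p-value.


Step 1: Discard zero differences. Original n = 12; n_eff = number of nonzero differences = 12.
Nonzero differences (with sign): -4, -3, -2, -1, -6, -9, -4, -1, -8, -7, -9, +5
Step 2: Count signs: positive = 1, negative = 11.
Step 3: Under H0: P(positive) = 0.5, so the number of positives S ~ Bin(12, 0.5).
Step 4: Two-sided exact p-value = sum of Bin(12,0.5) probabilities at or below the observed probability = 0.006348.
Step 5: alpha = 0.1. reject H0.

n_eff = 12, pos = 1, neg = 11, p = 0.006348, reject H0.


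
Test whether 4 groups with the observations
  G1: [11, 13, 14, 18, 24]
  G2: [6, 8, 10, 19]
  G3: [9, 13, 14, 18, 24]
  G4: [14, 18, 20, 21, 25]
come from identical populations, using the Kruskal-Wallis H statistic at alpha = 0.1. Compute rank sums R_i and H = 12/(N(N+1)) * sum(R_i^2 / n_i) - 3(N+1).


Step 1: Combine all N = 19 observations and assign midranks.
sorted (value, group, rank): (6,G2,1), (8,G2,2), (9,G3,3), (10,G2,4), (11,G1,5), (13,G1,6.5), (13,G3,6.5), (14,G1,9), (14,G3,9), (14,G4,9), (18,G1,12), (18,G3,12), (18,G4,12), (19,G2,14), (20,G4,15), (21,G4,16), (24,G1,17.5), (24,G3,17.5), (25,G4,19)
Step 2: Sum ranks within each group.
R_1 = 50 (n_1 = 5)
R_2 = 21 (n_2 = 4)
R_3 = 48 (n_3 = 5)
R_4 = 71 (n_4 = 5)
Step 3: H = 12/(N(N+1)) * sum(R_i^2/n_i) - 3(N+1)
     = 12/(19*20) * (50^2/5 + 21^2/4 + 48^2/5 + 71^2/5) - 3*20
     = 0.031579 * 2079.25 - 60
     = 5.660526.
Step 4: Ties present; correction factor C = 1 - 60/(19^3 - 19) = 0.991228. Corrected H = 5.660526 / 0.991228 = 5.710619.
Step 5: Under H0, H ~ chi^2(3); p-value = 0.126570.
Step 6: alpha = 0.1. fail to reject H0.

H = 5.7106, df = 3, p = 0.126570, fail to reject H0.


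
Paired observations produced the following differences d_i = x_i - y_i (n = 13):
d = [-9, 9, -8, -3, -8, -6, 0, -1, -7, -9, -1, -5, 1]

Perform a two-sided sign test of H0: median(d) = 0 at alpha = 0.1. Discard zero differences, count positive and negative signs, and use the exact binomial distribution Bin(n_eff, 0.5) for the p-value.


Step 1: Discard zero differences. Original n = 13; n_eff = number of nonzero differences = 12.
Nonzero differences (with sign): -9, +9, -8, -3, -8, -6, -1, -7, -9, -1, -5, +1
Step 2: Count signs: positive = 2, negative = 10.
Step 3: Under H0: P(positive) = 0.5, so the number of positives S ~ Bin(12, 0.5).
Step 4: Two-sided exact p-value = sum of Bin(12,0.5) probabilities at or below the observed probability = 0.038574.
Step 5: alpha = 0.1. reject H0.

n_eff = 12, pos = 2, neg = 10, p = 0.038574, reject H0.


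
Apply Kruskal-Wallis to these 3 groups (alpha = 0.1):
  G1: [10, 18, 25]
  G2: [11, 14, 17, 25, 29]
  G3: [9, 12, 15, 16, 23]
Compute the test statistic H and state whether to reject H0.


Step 1: Combine all N = 13 observations and assign midranks.
sorted (value, group, rank): (9,G3,1), (10,G1,2), (11,G2,3), (12,G3,4), (14,G2,5), (15,G3,6), (16,G3,7), (17,G2,8), (18,G1,9), (23,G3,10), (25,G1,11.5), (25,G2,11.5), (29,G2,13)
Step 2: Sum ranks within each group.
R_1 = 22.5 (n_1 = 3)
R_2 = 40.5 (n_2 = 5)
R_3 = 28 (n_3 = 5)
Step 3: H = 12/(N(N+1)) * sum(R_i^2/n_i) - 3(N+1)
     = 12/(13*14) * (22.5^2/3 + 40.5^2/5 + 28^2/5) - 3*14
     = 0.065934 * 653.6 - 42
     = 1.094505.
Step 4: Ties present; correction factor C = 1 - 6/(13^3 - 13) = 0.997253. Corrected H = 1.094505 / 0.997253 = 1.097521.
Step 5: Under H0, H ~ chi^2(2); p-value = 0.577665.
Step 6: alpha = 0.1. fail to reject H0.

H = 1.0975, df = 2, p = 0.577665, fail to reject H0.


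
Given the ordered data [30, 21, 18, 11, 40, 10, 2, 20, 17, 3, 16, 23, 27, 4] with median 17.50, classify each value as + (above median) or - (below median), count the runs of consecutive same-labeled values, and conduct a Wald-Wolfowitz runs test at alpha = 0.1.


Step 1: Compute median = 17.50; label A = above, B = below.
Labels in order: AAABABBABBBAAB  (n_A = 7, n_B = 7)
Step 2: Count runs R = 8.
Step 3: Under H0 (random ordering), E[R] = 2*n_A*n_B/(n_A+n_B) + 1 = 2*7*7/14 + 1 = 8.0000.
        Var[R] = 2*n_A*n_B*(2*n_A*n_B - n_A - n_B) / ((n_A+n_B)^2 * (n_A+n_B-1)) = 8232/2548 = 3.2308.
        SD[R] = 1.7974.
Step 4: R = E[R], so z = 0 with no continuity correction.
Step 5: Two-sided p-value via normal approximation = 2*(1 - Phi(|z|)) = 1.000000.
Step 6: alpha = 0.1. fail to reject H0.

R = 8, z = 0.0000, p = 1.000000, fail to reject H0.


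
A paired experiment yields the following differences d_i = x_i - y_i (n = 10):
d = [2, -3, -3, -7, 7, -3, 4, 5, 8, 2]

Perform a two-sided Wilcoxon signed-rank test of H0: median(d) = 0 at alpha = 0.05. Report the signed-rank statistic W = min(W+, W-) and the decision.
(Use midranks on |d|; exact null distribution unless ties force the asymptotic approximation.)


Step 1: Drop any zero differences (none here) and take |d_i|.
|d| = [2, 3, 3, 7, 7, 3, 4, 5, 8, 2]
Step 2: Midrank |d_i| (ties get averaged ranks).
ranks: |2|->1.5, |3|->4, |3|->4, |7|->8.5, |7|->8.5, |3|->4, |4|->6, |5|->7, |8|->10, |2|->1.5
Step 3: Attach original signs; sum ranks with positive sign and with negative sign.
W+ = 1.5 + 8.5 + 6 + 7 + 10 + 1.5 = 34.5
W- = 4 + 4 + 8.5 + 4 = 20.5
(Check: W+ + W- = 55 should equal n(n+1)/2 = 55.)
Step 4: Test statistic W = min(W+, W-) = 20.5.
Step 5: Ties in |d|, so use the tie-corrected normal approximation.
        E[W] = n(n+1)/4 = 10*11/4 = 27.5.
        Tie groups: |d|=2 (t=2), |d|=3 (t=3), |d|=7 (t=2); sum(t^3 - t) = 36.
        Var[W] = n(n+1)(2n+1)/24 - sum(t^3-t)/48 = 2310/24 - 36/48 = 95.5.
        z = (W - E[W]) / sqrt(Var[W]) = (20.5 - 27.5) / 9.7724 = -0.7163.
        Two-sided p = 2*Phi(z) = 0.473805.
Step 6: alpha = 0.05. fail to reject H0.

W+ = 34.5, W- = 20.5, W = min = 20.5, p = 0.473805, fail to reject H0.


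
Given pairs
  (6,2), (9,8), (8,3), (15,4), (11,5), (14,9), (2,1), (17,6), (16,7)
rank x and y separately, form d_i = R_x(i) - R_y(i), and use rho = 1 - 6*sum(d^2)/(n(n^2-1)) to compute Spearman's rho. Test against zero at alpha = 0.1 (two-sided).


Step 1: Rank x and y separately (midranks; no ties here).
rank(x): 6->2, 9->4, 8->3, 15->7, 11->5, 14->6, 2->1, 17->9, 16->8
rank(y): 2->2, 8->8, 3->3, 4->4, 5->5, 9->9, 1->1, 6->6, 7->7
Step 2: d_i = R_x(i) - R_y(i); compute d_i^2.
  (2-2)^2=0, (4-8)^2=16, (3-3)^2=0, (7-4)^2=9, (5-5)^2=0, (6-9)^2=9, (1-1)^2=0, (9-6)^2=9, (8-7)^2=1
sum(d^2) = 44.
Step 3: rho = 1 - 6*44 / (9*(9^2 - 1)) = 1 - 264/720 = 0.633333.
Step 4: Under H0, t = rho * sqrt((n-2)/(1-rho^2)) = 2.1653 ~ t(7).
Step 5: Two-sided p-value from the t-distribution with 7 df = 0.067086.
Step 6: alpha = 0.1. reject H0.

rho = 0.6333, p = 0.067086, reject H0 at alpha = 0.1.


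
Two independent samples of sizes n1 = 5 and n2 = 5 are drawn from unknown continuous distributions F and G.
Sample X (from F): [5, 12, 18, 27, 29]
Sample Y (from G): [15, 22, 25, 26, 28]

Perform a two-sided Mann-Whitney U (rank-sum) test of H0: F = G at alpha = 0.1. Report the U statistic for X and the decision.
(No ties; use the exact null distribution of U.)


Step 1: Combine and sort all 10 observations; assign midranks.
sorted (value, group): (5,X), (12,X), (15,Y), (18,X), (22,Y), (25,Y), (26,Y), (27,X), (28,Y), (29,X)
ranks: 5->1, 12->2, 15->3, 18->4, 22->5, 25->6, 26->7, 27->8, 28->9, 29->10
Step 2: Rank sum for X: R1 = 1 + 2 + 4 + 8 + 10 = 25.
Step 3: U_X = R1 - n1(n1+1)/2 = 25 - 5*6/2 = 25 - 15 = 10.
       U_Y = n1*n2 - U_X = 25 - 10 = 15.
Step 4: No ties, so the exact null distribution of U (based on enumerating the C(10,5) = 252 equally likely rank assignments) gives the two-sided p-value.
Step 5: p-value = 0.690476; compare to alpha = 0.1. fail to reject H0.

U_X = 10, p = 0.690476, fail to reject H0 at alpha = 0.1.


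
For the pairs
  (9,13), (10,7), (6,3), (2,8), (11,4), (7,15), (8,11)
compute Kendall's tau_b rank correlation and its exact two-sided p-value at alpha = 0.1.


Step 1: Enumerate the 21 unordered pairs (i,j) with i<j and classify each by sign(x_j-x_i) * sign(y_j-y_i).
  (1,2):dx=+1,dy=-6->D; (1,3):dx=-3,dy=-10->C; (1,4):dx=-7,dy=-5->C; (1,5):dx=+2,dy=-9->D
  (1,6):dx=-2,dy=+2->D; (1,7):dx=-1,dy=-2->C; (2,3):dx=-4,dy=-4->C; (2,4):dx=-8,dy=+1->D
  (2,5):dx=+1,dy=-3->D; (2,6):dx=-3,dy=+8->D; (2,7):dx=-2,dy=+4->D; (3,4):dx=-4,dy=+5->D
  (3,5):dx=+5,dy=+1->C; (3,6):dx=+1,dy=+12->C; (3,7):dx=+2,dy=+8->C; (4,5):dx=+9,dy=-4->D
  (4,6):dx=+5,dy=+7->C; (4,7):dx=+6,dy=+3->C; (5,6):dx=-4,dy=+11->D; (5,7):dx=-3,dy=+7->D
  (6,7):dx=+1,dy=-4->D
Step 2: C = 9, D = 12, total pairs = 21.
Step 3: tau = (C - D)/(n(n-1)/2) = (9 - 12)/21 = -0.142857.
Step 4: Exact two-sided p-value (enumerate n! = 5040 permutations of y under H0): p = 0.772619.
Step 5: alpha = 0.1. fail to reject H0.

tau_b = -0.1429 (C=9, D=12), p = 0.772619, fail to reject H0.


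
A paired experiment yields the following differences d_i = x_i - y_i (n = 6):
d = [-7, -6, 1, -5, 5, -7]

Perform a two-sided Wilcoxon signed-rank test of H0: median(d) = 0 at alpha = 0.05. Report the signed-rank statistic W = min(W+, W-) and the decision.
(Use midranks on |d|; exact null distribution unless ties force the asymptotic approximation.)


Step 1: Drop any zero differences (none here) and take |d_i|.
|d| = [7, 6, 1, 5, 5, 7]
Step 2: Midrank |d_i| (ties get averaged ranks).
ranks: |7|->5.5, |6|->4, |1|->1, |5|->2.5, |5|->2.5, |7|->5.5
Step 3: Attach original signs; sum ranks with positive sign and with negative sign.
W+ = 1 + 2.5 = 3.5
W- = 5.5 + 4 + 2.5 + 5.5 = 17.5
(Check: W+ + W- = 21 should equal n(n+1)/2 = 21.)
Step 4: Test statistic W = min(W+, W-) = 3.5.
Step 5: Ties in |d|, so use the tie-corrected normal approximation.
        E[W] = n(n+1)/4 = 6*7/4 = 10.5.
        Tie groups: |d|=5 (t=2), |d|=7 (t=2); sum(t^3 - t) = 12.
        Var[W] = n(n+1)(2n+1)/24 - sum(t^3-t)/48 = 546/24 - 12/48 = 22.5.
        z = (W - E[W]) / sqrt(Var[W]) = (3.5 - 10.5) / 4.7434 = -1.4757.
        Two-sided p = 2*Phi(z) = 0.140017.
Step 6: alpha = 0.05. fail to reject H0.

W+ = 3.5, W- = 17.5, W = min = 3.5, p = 0.140017, fail to reject H0.


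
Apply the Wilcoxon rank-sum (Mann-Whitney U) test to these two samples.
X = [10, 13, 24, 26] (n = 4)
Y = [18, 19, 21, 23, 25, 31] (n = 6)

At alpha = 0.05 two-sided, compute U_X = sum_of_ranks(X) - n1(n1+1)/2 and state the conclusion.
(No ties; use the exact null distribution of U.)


Step 1: Combine and sort all 10 observations; assign midranks.
sorted (value, group): (10,X), (13,X), (18,Y), (19,Y), (21,Y), (23,Y), (24,X), (25,Y), (26,X), (31,Y)
ranks: 10->1, 13->2, 18->3, 19->4, 21->5, 23->6, 24->7, 25->8, 26->9, 31->10
Step 2: Rank sum for X: R1 = 1 + 2 + 7 + 9 = 19.
Step 3: U_X = R1 - n1(n1+1)/2 = 19 - 4*5/2 = 19 - 10 = 9.
       U_Y = n1*n2 - U_X = 24 - 9 = 15.
Step 4: No ties, so the exact null distribution of U (based on enumerating the C(10,4) = 210 equally likely rank assignments) gives the two-sided p-value.
Step 5: p-value = 0.609524; compare to alpha = 0.05. fail to reject H0.

U_X = 9, p = 0.609524, fail to reject H0 at alpha = 0.05.


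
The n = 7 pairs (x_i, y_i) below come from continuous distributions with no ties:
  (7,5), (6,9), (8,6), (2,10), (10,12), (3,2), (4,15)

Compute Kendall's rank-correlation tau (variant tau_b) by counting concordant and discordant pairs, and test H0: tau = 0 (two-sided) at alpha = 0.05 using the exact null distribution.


Step 1: Enumerate the 21 unordered pairs (i,j) with i<j and classify each by sign(x_j-x_i) * sign(y_j-y_i).
  (1,2):dx=-1,dy=+4->D; (1,3):dx=+1,dy=+1->C; (1,4):dx=-5,dy=+5->D; (1,5):dx=+3,dy=+7->C
  (1,6):dx=-4,dy=-3->C; (1,7):dx=-3,dy=+10->D; (2,3):dx=+2,dy=-3->D; (2,4):dx=-4,dy=+1->D
  (2,5):dx=+4,dy=+3->C; (2,6):dx=-3,dy=-7->C; (2,7):dx=-2,dy=+6->D; (3,4):dx=-6,dy=+4->D
  (3,5):dx=+2,dy=+6->C; (3,6):dx=-5,dy=-4->C; (3,7):dx=-4,dy=+9->D; (4,5):dx=+8,dy=+2->C
  (4,6):dx=+1,dy=-8->D; (4,7):dx=+2,dy=+5->C; (5,6):dx=-7,dy=-10->C; (5,7):dx=-6,dy=+3->D
  (6,7):dx=+1,dy=+13->C
Step 2: C = 11, D = 10, total pairs = 21.
Step 3: tau = (C - D)/(n(n-1)/2) = (11 - 10)/21 = 0.047619.
Step 4: Exact two-sided p-value (enumerate n! = 5040 permutations of y under H0): p = 1.000000.
Step 5: alpha = 0.05. fail to reject H0.

tau_b = 0.0476 (C=11, D=10), p = 1.000000, fail to reject H0.


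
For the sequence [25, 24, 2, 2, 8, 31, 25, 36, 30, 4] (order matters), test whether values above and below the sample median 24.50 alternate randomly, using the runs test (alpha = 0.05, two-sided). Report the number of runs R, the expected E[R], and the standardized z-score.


Step 1: Compute median = 24.50; label A = above, B = below.
Labels in order: ABBBBAAAAB  (n_A = 5, n_B = 5)
Step 2: Count runs R = 4.
Step 3: Under H0 (random ordering), E[R] = 2*n_A*n_B/(n_A+n_B) + 1 = 2*5*5/10 + 1 = 6.0000.
        Var[R] = 2*n_A*n_B*(2*n_A*n_B - n_A - n_B) / ((n_A+n_B)^2 * (n_A+n_B-1)) = 2000/900 = 2.2222.
        SD[R] = 1.4907.
Step 4: Continuity-corrected z = (R + 0.5 - E[R]) / SD[R] = (4 + 0.5 - 6.0000) / 1.4907 = -1.0062.
Step 5: Two-sided p-value via normal approximation = 2*(1 - Phi(|z|)) = 0.314305.
Step 6: alpha = 0.05. fail to reject H0.

R = 4, z = -1.0062, p = 0.314305, fail to reject H0.


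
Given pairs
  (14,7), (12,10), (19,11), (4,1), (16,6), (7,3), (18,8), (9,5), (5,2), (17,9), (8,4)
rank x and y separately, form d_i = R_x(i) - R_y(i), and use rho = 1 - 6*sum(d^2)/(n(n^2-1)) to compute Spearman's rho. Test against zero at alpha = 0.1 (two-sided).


Step 1: Rank x and y separately (midranks; no ties here).
rank(x): 14->7, 12->6, 19->11, 4->1, 16->8, 7->3, 18->10, 9->5, 5->2, 17->9, 8->4
rank(y): 7->7, 10->10, 11->11, 1->1, 6->6, 3->3, 8->8, 5->5, 2->2, 9->9, 4->4
Step 2: d_i = R_x(i) - R_y(i); compute d_i^2.
  (7-7)^2=0, (6-10)^2=16, (11-11)^2=0, (1-1)^2=0, (8-6)^2=4, (3-3)^2=0, (10-8)^2=4, (5-5)^2=0, (2-2)^2=0, (9-9)^2=0, (4-4)^2=0
sum(d^2) = 24.
Step 3: rho = 1 - 6*24 / (11*(11^2 - 1)) = 1 - 144/1320 = 0.890909.
Step 4: Under H0, t = rho * sqrt((n-2)/(1-rho^2)) = 5.8847 ~ t(9).
Step 5: Two-sided p-value from the t-distribution with 9 df = 0.000233.
Step 6: alpha = 0.1. reject H0.

rho = 0.8909, p = 0.000233, reject H0 at alpha = 0.1.


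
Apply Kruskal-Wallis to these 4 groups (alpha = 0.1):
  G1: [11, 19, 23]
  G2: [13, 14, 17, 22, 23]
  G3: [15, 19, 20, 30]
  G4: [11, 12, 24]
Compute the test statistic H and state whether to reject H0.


Step 1: Combine all N = 15 observations and assign midranks.
sorted (value, group, rank): (11,G1,1.5), (11,G4,1.5), (12,G4,3), (13,G2,4), (14,G2,5), (15,G3,6), (17,G2,7), (19,G1,8.5), (19,G3,8.5), (20,G3,10), (22,G2,11), (23,G1,12.5), (23,G2,12.5), (24,G4,14), (30,G3,15)
Step 2: Sum ranks within each group.
R_1 = 22.5 (n_1 = 3)
R_2 = 39.5 (n_2 = 5)
R_3 = 39.5 (n_3 = 4)
R_4 = 18.5 (n_4 = 3)
Step 3: H = 12/(N(N+1)) * sum(R_i^2/n_i) - 3(N+1)
     = 12/(15*16) * (22.5^2/3 + 39.5^2/5 + 39.5^2/4 + 18.5^2/3) - 3*16
     = 0.050000 * 984.946 - 48
     = 1.247292.
Step 4: Ties present; correction factor C = 1 - 18/(15^3 - 15) = 0.994643. Corrected H = 1.247292 / 0.994643 = 1.254010.
Step 5: Under H0, H ~ chi^2(3); p-value = 0.740082.
Step 6: alpha = 0.1. fail to reject H0.

H = 1.2540, df = 3, p = 0.740082, fail to reject H0.


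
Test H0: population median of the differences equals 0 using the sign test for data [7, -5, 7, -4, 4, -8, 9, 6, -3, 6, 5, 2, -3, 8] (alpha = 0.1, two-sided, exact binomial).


Step 1: Discard zero differences. Original n = 14; n_eff = number of nonzero differences = 14.
Nonzero differences (with sign): +7, -5, +7, -4, +4, -8, +9, +6, -3, +6, +5, +2, -3, +8
Step 2: Count signs: positive = 9, negative = 5.
Step 3: Under H0: P(positive) = 0.5, so the number of positives S ~ Bin(14, 0.5).
Step 4: Two-sided exact p-value = sum of Bin(14,0.5) probabilities at or below the observed probability = 0.423950.
Step 5: alpha = 0.1. fail to reject H0.

n_eff = 14, pos = 9, neg = 5, p = 0.423950, fail to reject H0.


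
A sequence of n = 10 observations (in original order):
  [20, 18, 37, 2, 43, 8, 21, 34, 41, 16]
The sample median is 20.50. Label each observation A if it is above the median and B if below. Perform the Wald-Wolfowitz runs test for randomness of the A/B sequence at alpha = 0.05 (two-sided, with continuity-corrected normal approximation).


Step 1: Compute median = 20.50; label A = above, B = below.
Labels in order: BBABABAAAB  (n_A = 5, n_B = 5)
Step 2: Count runs R = 7.
Step 3: Under H0 (random ordering), E[R] = 2*n_A*n_B/(n_A+n_B) + 1 = 2*5*5/10 + 1 = 6.0000.
        Var[R] = 2*n_A*n_B*(2*n_A*n_B - n_A - n_B) / ((n_A+n_B)^2 * (n_A+n_B-1)) = 2000/900 = 2.2222.
        SD[R] = 1.4907.
Step 4: Continuity-corrected z = (R - 0.5 - E[R]) / SD[R] = (7 - 0.5 - 6.0000) / 1.4907 = 0.3354.
Step 5: Two-sided p-value via normal approximation = 2*(1 - Phi(|z|)) = 0.737316.
Step 6: alpha = 0.05. fail to reject H0.

R = 7, z = 0.3354, p = 0.737316, fail to reject H0.


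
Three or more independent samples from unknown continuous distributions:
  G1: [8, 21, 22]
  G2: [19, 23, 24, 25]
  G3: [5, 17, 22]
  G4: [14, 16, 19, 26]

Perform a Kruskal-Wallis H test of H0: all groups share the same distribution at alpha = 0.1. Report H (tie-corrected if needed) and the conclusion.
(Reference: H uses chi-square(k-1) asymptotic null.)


Step 1: Combine all N = 14 observations and assign midranks.
sorted (value, group, rank): (5,G3,1), (8,G1,2), (14,G4,3), (16,G4,4), (17,G3,5), (19,G2,6.5), (19,G4,6.5), (21,G1,8), (22,G1,9.5), (22,G3,9.5), (23,G2,11), (24,G2,12), (25,G2,13), (26,G4,14)
Step 2: Sum ranks within each group.
R_1 = 19.5 (n_1 = 3)
R_2 = 42.5 (n_2 = 4)
R_3 = 15.5 (n_3 = 3)
R_4 = 27.5 (n_4 = 4)
Step 3: H = 12/(N(N+1)) * sum(R_i^2/n_i) - 3(N+1)
     = 12/(14*15) * (19.5^2/3 + 42.5^2/4 + 15.5^2/3 + 27.5^2/4) - 3*15
     = 0.057143 * 847.458 - 45
     = 3.426190.
Step 4: Ties present; correction factor C = 1 - 12/(14^3 - 14) = 0.995604. Corrected H = 3.426190 / 0.995604 = 3.441317.
Step 5: Under H0, H ~ chi^2(3); p-value = 0.328453.
Step 6: alpha = 0.1. fail to reject H0.

H = 3.4413, df = 3, p = 0.328453, fail to reject H0.


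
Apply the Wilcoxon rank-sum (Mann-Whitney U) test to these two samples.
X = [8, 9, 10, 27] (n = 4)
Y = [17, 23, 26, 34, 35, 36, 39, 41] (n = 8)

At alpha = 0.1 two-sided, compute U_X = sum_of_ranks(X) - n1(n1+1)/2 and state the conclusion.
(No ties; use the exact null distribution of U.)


Step 1: Combine and sort all 12 observations; assign midranks.
sorted (value, group): (8,X), (9,X), (10,X), (17,Y), (23,Y), (26,Y), (27,X), (34,Y), (35,Y), (36,Y), (39,Y), (41,Y)
ranks: 8->1, 9->2, 10->3, 17->4, 23->5, 26->6, 27->7, 34->8, 35->9, 36->10, 39->11, 41->12
Step 2: Rank sum for X: R1 = 1 + 2 + 3 + 7 = 13.
Step 3: U_X = R1 - n1(n1+1)/2 = 13 - 4*5/2 = 13 - 10 = 3.
       U_Y = n1*n2 - U_X = 32 - 3 = 29.
Step 4: No ties, so the exact null distribution of U (based on enumerating the C(12,4) = 495 equally likely rank assignments) gives the two-sided p-value.
Step 5: p-value = 0.028283; compare to alpha = 0.1. reject H0.

U_X = 3, p = 0.028283, reject H0 at alpha = 0.1.


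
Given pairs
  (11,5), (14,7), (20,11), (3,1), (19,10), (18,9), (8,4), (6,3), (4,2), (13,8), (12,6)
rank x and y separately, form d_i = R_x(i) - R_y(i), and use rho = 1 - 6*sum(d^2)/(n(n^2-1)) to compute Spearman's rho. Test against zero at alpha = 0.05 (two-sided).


Step 1: Rank x and y separately (midranks; no ties here).
rank(x): 11->5, 14->8, 20->11, 3->1, 19->10, 18->9, 8->4, 6->3, 4->2, 13->7, 12->6
rank(y): 5->5, 7->7, 11->11, 1->1, 10->10, 9->9, 4->4, 3->3, 2->2, 8->8, 6->6
Step 2: d_i = R_x(i) - R_y(i); compute d_i^2.
  (5-5)^2=0, (8-7)^2=1, (11-11)^2=0, (1-1)^2=0, (10-10)^2=0, (9-9)^2=0, (4-4)^2=0, (3-3)^2=0, (2-2)^2=0, (7-8)^2=1, (6-6)^2=0
sum(d^2) = 2.
Step 3: rho = 1 - 6*2 / (11*(11^2 - 1)) = 1 - 12/1320 = 0.990909.
Step 4: Under H0, t = rho * sqrt((n-2)/(1-rho^2)) = 22.0966 ~ t(9).
Step 5: Two-sided p-value from the t-distribution with 9 df = 0.000000.
Step 6: alpha = 0.05. reject H0.

rho = 0.9909, p = 0.000000, reject H0 at alpha = 0.05.


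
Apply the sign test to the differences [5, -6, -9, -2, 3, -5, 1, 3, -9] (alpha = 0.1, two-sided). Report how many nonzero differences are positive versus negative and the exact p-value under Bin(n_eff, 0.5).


Step 1: Discard zero differences. Original n = 9; n_eff = number of nonzero differences = 9.
Nonzero differences (with sign): +5, -6, -9, -2, +3, -5, +1, +3, -9
Step 2: Count signs: positive = 4, negative = 5.
Step 3: Under H0: P(positive) = 0.5, so the number of positives S ~ Bin(9, 0.5).
Step 4: Two-sided exact p-value = sum of Bin(9,0.5) probabilities at or below the observed probability = 1.000000.
Step 5: alpha = 0.1. fail to reject H0.

n_eff = 9, pos = 4, neg = 5, p = 1.000000, fail to reject H0.
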